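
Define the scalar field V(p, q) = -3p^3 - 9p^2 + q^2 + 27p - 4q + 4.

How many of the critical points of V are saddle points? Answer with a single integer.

V separates as a function of p plus a function of q, so ∇V=0 decouples.
∂V/∂p = -9(p - 1)(p + 3) = 0 at p ∈ {-3, 1}; ∂V/∂q = 2(q - 2) = 0 at q ∈ {2}.
The Hessian is diagonal: diag(V_pp, V_qq). Second derivatives: V_pp(-3)=36, V_pp(1)=-36; V_qq(2)=2.
Saddle points occur where the two diagonal entries have opposite signs: (1, 2). Count: 1.

1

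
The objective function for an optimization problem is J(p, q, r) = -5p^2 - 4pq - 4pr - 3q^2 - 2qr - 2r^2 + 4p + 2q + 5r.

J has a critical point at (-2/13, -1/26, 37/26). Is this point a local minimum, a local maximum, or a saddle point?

local maximum

The Hessian is constant: H = [[-10, -4, -4], [-4, -6, -2], [-4, -2, -4]].
Leading principal minors: Δ₁ = -10, Δ₂ = 44, Δ₃ = -104.
The minors alternate sign starting negative (−, +, −), so H is negative definite: a local maximum.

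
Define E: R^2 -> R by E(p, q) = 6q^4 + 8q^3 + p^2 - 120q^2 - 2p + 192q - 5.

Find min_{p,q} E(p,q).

-1670

E(p,q) separates as A(p) + B(q) − 5, so its minimum is min A + min B − 5.
A'(p) = 2p - 2 vanishes at p ∈ {1}; B'(q) = 24(q - 2)(q - 1)(q + 4) vanishes at q ∈ {-4, 1, 2}.
Local minima of A (where A''>0): A(1)=-1. Local minima of B: B(-4)=-1664, B(2)=64.
So the global minimum of E is A(1) + B(-4) − 5 = -1 − 1664 − 5 = -1670, attained at (1, -4).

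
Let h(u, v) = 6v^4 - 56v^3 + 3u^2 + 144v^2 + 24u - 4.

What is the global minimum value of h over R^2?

h(u,v) separates as P(u) + Q(v) − 4, so its minimum is min P + min Q − 4.
P'(u) = 6u + 24 vanishes at u ∈ {-4}; Q'(v) = 24v(v - 4)(v - 3) vanishes at v ∈ {0, 3, 4}.
Local minima of P (where P''>0): P(-4)=-48. Local minima of Q: Q(0)=0, Q(4)=256.
So the global minimum of h is P(-4) + Q(0) − 4 = -48 + 0 − 4 = -52, attained at (-4, 0).

-52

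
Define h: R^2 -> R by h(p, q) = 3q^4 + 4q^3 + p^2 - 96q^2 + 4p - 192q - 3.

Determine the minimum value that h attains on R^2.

h(p,q) separates as A(p) + B(q) − 3, so its minimum is min A + min B − 3.
A'(p) = 2p + 4 vanishes at p ∈ {-2}; B'(q) = 12(q - 4)(q + 1)(q + 4) vanishes at q ∈ {-4, -1, 4}.
Local minima of A (where A''>0): A(-2)=-4. Local minima of B: B(-4)=-256, B(4)=-1280.
So the global minimum of h is A(-2) + B(4) − 3 = -4 − 1280 − 3 = -1287, attained at (-2, 4).

-1287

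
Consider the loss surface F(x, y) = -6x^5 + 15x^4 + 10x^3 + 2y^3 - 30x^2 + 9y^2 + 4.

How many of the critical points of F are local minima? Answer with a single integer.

2

F separates as a function of x plus a function of y, so ∇F=0 decouples.
∂F/∂x = -30x(x - 2)(x - 1)(x + 1) = 0 at x ∈ {-1, 0, 1, 2}; ∂F/∂y = 6y(y + 3) = 0 at y ∈ {-3, 0}.
The Hessian is diagonal: diag(F_xx, F_yy). Second derivatives: F_xx(-1)=180, F_xx(0)=-60, F_xx(1)=60, F_xx(2)=-180; F_yy(-3)=-18, F_yy(0)=18.
Local minima occur where both diagonal entries positive: (-1, 0), (1, 0). Count: 2.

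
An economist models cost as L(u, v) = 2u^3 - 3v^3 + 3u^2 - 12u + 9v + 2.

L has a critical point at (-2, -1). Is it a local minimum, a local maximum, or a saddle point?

The mixed partial ∂²L/∂u∂v is 0, so the Hessian at any point is diag(L_uu, L_vv) = diag(6(2u + 1), -18v).
At (-2, -1): H = diag(-18, 18).
The eigenvalues have opposite signs, so H is indefinite: a saddle point.

saddle point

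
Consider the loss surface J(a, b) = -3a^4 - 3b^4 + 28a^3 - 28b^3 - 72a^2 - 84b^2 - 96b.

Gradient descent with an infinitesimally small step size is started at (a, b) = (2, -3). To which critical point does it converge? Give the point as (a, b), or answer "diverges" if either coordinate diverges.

(3, -2)

J is separable, so gradient descent decouples: a follows -∂J/∂a, b follows -∂J/∂b.
∂J/∂a = -12a(a - 4)(a - 3); at a=2 this is -48, so a increases.
∂J/∂b = -12(b + 1)(b + 2)(b + 4); at b=-3 this is -24, so b increases.
a converges to its nearest critical value 3 (a local min of the a-part); b converges to -2. The iterate converges to (3, -2).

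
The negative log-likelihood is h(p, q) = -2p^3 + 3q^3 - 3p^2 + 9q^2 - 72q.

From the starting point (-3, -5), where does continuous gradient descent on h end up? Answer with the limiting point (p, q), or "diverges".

diverges

h is separable, so gradient descent decouples: p follows -∂h/∂p, q follows -∂h/∂q.
∂h/∂p = -6p(p + 1); at p=-3 this is -36, so p increases.
∂h/∂q = 9(q - 2)(q + 4); at q=-5 this is 63, so q decreases.
The q-coordinate has no critical point in that direction and runs off to infinity.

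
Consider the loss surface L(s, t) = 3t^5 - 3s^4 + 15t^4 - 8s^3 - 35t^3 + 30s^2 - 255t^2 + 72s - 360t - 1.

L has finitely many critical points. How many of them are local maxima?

4

L separates as a function of s plus a function of t, so ∇L=0 decouples.
∂L/∂s = -12(s - 2)(s + 1)(s + 3) = 0 at s ∈ {-3, -1, 2}; ∂L/∂t = 15(t - 3)(t + 1)(t + 2)(t + 4) = 0 at t ∈ {-4, -2, -1, 3}.
The Hessian is diagonal: diag(L_ss, L_tt). Second derivatives: L_ss(-3)=-120, L_ss(-1)=72, L_ss(2)=-180; L_tt(-4)=-630, L_tt(-2)=150, L_tt(-1)=-180, L_tt(3)=2100.
Local maxima occur where both diagonal entries negative: (-3, -4), (-3, -1), (2, -4), (2, -1). Count: 4.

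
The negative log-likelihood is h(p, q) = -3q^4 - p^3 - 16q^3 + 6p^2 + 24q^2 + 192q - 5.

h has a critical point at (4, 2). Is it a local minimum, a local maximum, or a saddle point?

local maximum

The mixed partial ∂²h/∂p∂q is 0, so the Hessian at any point is diag(h_pp, h_qq) = diag(6(-p + 2), 12(-3q^2 - 8q + 4)).
At (4, 2): H = diag(-12, -288).
Both eigenvalues are negative, so H is negative definite: a local maximum.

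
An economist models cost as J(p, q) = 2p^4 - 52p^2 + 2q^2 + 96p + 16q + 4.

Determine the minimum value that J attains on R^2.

-732

J(p,q) separates as A(p) + B(q) + 4, so its minimum is min A + min B + 4.
A'(p) = 8(p - 3)(p - 1)(p + 4) vanishes at p ∈ {-4, 1, 3}; B'(q) = 4q + 16 vanishes at q ∈ {-4}.
Local minima of A (where A''>0): A(-4)=-704, A(3)=-18. Local minima of B: B(-4)=-32.
So the global minimum of J is A(-4) + B(-4) + 4 = -704 − 32 + 4 = -732, attained at (-4, -4).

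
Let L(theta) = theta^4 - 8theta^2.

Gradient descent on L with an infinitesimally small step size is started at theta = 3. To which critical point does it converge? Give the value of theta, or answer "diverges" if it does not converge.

2

L'(theta) = 4theta(theta - 2)(theta + 2), so L'(3) = 60.
Gradient descent moves in the -L' direction, i.e. theta is decreasing.
The nearest critical point in that direction is theta = 2, where L'' = 32 > 0 (a local minimum). The iterate converges there.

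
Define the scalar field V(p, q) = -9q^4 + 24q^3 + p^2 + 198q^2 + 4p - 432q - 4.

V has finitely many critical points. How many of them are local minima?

1

V separates as a function of p plus a function of q, so ∇V=0 decouples.
∂V/∂p = 2(p + 2) = 0 at p ∈ {-2}; ∂V/∂q = -36(q - 4)(q - 1)(q + 3) = 0 at q ∈ {-3, 1, 4}.
The Hessian is diagonal: diag(V_pp, V_qq). Second derivatives: V_pp(-2)=2; V_qq(-3)=-1008, V_qq(1)=432, V_qq(4)=-756.
Local minima occur where both diagonal entries positive: (-2, 1). Count: 1.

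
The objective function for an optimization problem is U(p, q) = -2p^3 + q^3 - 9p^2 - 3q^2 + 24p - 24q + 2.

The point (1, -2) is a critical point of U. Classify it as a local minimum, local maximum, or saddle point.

The mixed partial ∂²U/∂p∂q is 0, so the Hessian at any point is diag(U_pp, U_qq) = diag(-6(2p + 3), 6(q - 1)).
At (1, -2): H = diag(-30, -18).
Both eigenvalues are negative, so H is negative definite: a local maximum.

local maximum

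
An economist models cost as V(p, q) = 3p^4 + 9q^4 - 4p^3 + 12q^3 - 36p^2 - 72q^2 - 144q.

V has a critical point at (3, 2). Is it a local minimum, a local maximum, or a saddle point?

local minimum

The mixed partial ∂²V/∂p∂q is 0, so the Hessian at any point is diag(V_pp, V_qq) = diag(12(3p^2 - 2p - 6), 36(3q^2 + 2q - 4)).
At (3, 2): H = diag(180, 432).
Both eigenvalues are positive, so H is positive definite: a local minimum.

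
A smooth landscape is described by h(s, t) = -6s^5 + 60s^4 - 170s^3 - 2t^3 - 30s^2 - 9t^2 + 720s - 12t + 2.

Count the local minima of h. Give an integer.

2

h separates as a function of s plus a function of t, so ∇h=0 decouples.
∂h/∂s = -30(s - 4)(s - 3)(s - 2)(s + 1) = 0 at s ∈ {-1, 2, 3, 4}; ∂h/∂t = -6(t + 1)(t + 2) = 0 at t ∈ {-2, -1}.
The Hessian is diagonal: diag(h_ss, h_tt). Second derivatives: h_ss(-1)=1800, h_ss(2)=-180, h_ss(3)=120, h_ss(4)=-300; h_tt(-2)=6, h_tt(-1)=-6.
Local minima occur where both diagonal entries positive: (-1, -2), (3, -2). Count: 2.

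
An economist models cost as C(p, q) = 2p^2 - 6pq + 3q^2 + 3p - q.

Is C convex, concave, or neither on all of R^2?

neither

C is quadratic, so its Hessian is the constant matrix H = [[4, -6], [-6, 6]].
det(H) = -12, tr(H) = 10.
det(H) < 0, so H is indefinite: neither convex nor concave.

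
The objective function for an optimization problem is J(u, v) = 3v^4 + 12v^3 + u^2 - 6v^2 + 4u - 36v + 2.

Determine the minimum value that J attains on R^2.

J(u,v) separates as P(u) + Q(v) + 2, so its minimum is min P + min Q + 2.
P'(u) = 2u + 4 vanishes at u ∈ {-2}; Q'(v) = 12(v - 1)(v + 1)(v + 3) vanishes at v ∈ {-3, -1, 1}.
Local minima of P (where P''>0): P(-2)=-4. Local minima of Q: Q(-3)=-27, Q(1)=-27.
So the global minimum of J is P(-2) + Q(-3) + 2 = -4 − 27 + 2 = -29, attained at (-2, -3).

-29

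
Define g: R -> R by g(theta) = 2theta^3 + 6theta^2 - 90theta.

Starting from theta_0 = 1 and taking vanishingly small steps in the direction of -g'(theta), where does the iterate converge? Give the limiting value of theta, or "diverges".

g'(theta) = 6(theta - 3)(theta + 5), so g'(1) = -72.
Gradient descent moves in the -g' direction, i.e. theta is increasing.
The nearest critical point in that direction is theta = 3, where g'' = 48 > 0 (a local minimum). The iterate converges there.

3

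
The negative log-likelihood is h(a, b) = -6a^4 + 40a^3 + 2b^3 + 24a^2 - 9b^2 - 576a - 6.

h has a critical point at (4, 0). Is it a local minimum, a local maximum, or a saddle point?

local maximum

The mixed partial ∂²h/∂a∂b is 0, so the Hessian at any point is diag(h_aa, h_bb) = diag(24(-3a^2 + 10a + 2), 6(2b - 3)).
At (4, 0): H = diag(-144, -18).
Both eigenvalues are negative, so H is negative definite: a local maximum.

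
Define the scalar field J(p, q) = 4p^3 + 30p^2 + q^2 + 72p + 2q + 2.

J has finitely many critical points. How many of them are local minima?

1

J separates as a function of p plus a function of q, so ∇J=0 decouples.
∂J/∂p = 12(p + 2)(p + 3) = 0 at p ∈ {-3, -2}; ∂J/∂q = 2(q + 1) = 0 at q ∈ {-1}.
The Hessian is diagonal: diag(J_pp, J_qq). Second derivatives: J_pp(-3)=-12, J_pp(-2)=12; J_qq(-1)=2.
Local minima occur where both diagonal entries positive: (-2, -1). Count: 1.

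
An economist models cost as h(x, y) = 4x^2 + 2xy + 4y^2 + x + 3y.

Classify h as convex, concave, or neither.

convex

h is quadratic, so its Hessian is the constant matrix H = [[8, 2], [2, 8]].
det(H) = 60, tr(H) = 16.
det(H) > 0 and tr(H) > 0, so H is positive definite everywhere: convex.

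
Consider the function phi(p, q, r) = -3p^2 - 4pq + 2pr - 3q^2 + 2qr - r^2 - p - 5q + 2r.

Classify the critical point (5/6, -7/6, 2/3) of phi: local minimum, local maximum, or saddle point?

local maximum

The Hessian is constant: H = [[-6, -4, 2], [-4, -6, 2], [2, 2, -2]].
Leading principal minors: Δ₁ = -6, Δ₂ = 20, Δ₃ = -24.
The minors alternate sign starting negative (−, +, −), so H is negative definite: a local maximum.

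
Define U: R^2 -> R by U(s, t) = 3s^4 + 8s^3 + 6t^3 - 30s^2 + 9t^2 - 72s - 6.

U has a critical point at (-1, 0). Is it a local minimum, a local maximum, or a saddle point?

The mixed partial ∂²U/∂s∂t is 0, so the Hessian at any point is diag(U_ss, U_tt) = diag(12(3s^2 + 4s - 5), 18(2t + 1)).
At (-1, 0): H = diag(-72, 18).
The eigenvalues have opposite signs, so H is indefinite: a saddle point.

saddle point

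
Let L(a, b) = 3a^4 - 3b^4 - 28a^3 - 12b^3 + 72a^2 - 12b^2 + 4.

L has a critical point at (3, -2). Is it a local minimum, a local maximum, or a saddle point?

The mixed partial ∂²L/∂a∂b is 0, so the Hessian at any point is diag(L_aa, L_bb) = diag(12(3a^2 - 14a + 12), -12(3b^2 + 6b + 2)).
At (3, -2): H = diag(-36, -24).
Both eigenvalues are negative, so H is negative definite: a local maximum.

local maximum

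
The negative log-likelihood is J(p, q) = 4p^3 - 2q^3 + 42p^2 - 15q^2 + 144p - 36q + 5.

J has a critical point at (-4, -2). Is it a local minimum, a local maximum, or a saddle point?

local maximum

The mixed partial ∂²J/∂p∂q is 0, so the Hessian at any point is diag(J_pp, J_qq) = diag(12(2p + 7), -6(2q + 5)).
At (-4, -2): H = diag(-12, -6).
Both eigenvalues are negative, so H is negative definite: a local maximum.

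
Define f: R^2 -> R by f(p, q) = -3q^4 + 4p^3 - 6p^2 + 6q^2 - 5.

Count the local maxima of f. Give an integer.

f separates as a function of p plus a function of q, so ∇f=0 decouples.
∂f/∂p = 12p(p - 1) = 0 at p ∈ {0, 1}; ∂f/∂q = -12q(q - 1)(q + 1) = 0 at q ∈ {-1, 0, 1}.
The Hessian is diagonal: diag(f_pp, f_qq). Second derivatives: f_pp(0)=-12, f_pp(1)=12; f_qq(-1)=-24, f_qq(0)=12, f_qq(1)=-24.
Local maxima occur where both diagonal entries negative: (0, -1), (0, 1). Count: 2.

2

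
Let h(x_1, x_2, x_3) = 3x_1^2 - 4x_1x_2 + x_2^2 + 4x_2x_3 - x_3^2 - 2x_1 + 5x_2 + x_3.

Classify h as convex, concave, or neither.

h is quadratic, so its Hessian is the constant matrix H = [[6, -4, 0], [-4, 2, 4], [0, 4, -2]].
Leading principal minors: 6, -4, -88.
Neither pattern holds ⇒ H is indefinite ⇒ neither convex nor concave.

neither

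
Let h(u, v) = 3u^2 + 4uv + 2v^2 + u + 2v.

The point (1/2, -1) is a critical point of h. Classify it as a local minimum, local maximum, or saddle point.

local minimum

The Hessian of h is constant: H = [[6, 4], [4, 4]].
det(H) = 6·4 − 4² = 8.
det(H) > 0 and tr(H) = 10 > 0, so H is positive definite and the point is a local minimum.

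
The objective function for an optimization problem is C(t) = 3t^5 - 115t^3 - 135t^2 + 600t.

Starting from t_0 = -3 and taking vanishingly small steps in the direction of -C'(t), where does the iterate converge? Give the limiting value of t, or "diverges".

C'(t) = 15(t - 5)(t - 1)(t + 2)(t + 4), so C'(-3) = -480.
Gradient descent moves in the -C' direction, i.e. t is increasing.
The nearest critical point in that direction is t = -2, where C'' = 630 > 0 (a local minimum). The iterate converges there.

-2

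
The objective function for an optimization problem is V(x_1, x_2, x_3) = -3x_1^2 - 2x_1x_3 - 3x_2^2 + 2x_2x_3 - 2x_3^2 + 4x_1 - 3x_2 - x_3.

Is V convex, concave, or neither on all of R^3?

concave

V is quadratic, so its Hessian is the constant matrix H = [[-6, 0, -2], [0, -6, 2], [-2, 2, -4]].
Leading principal minors: -6, 36, -96.
Signs alternate −, +, − ⇒ H ≺ 0 ⇒ concave.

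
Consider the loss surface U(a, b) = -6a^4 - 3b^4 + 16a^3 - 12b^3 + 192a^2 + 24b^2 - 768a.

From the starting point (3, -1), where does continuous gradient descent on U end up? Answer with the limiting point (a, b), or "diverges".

(2, 0)

U is separable, so gradient descent decouples: a follows -∂U/∂a, b follows -∂U/∂b.
∂U/∂a = -24(a - 4)(a - 2)(a + 4); at a=3 this is 168, so a decreases.
∂U/∂b = -12b(b - 1)(b + 4); at b=-1 this is -72, so b increases.
a converges to its nearest critical value 2 (a local min of the a-part); b converges to 0. The iterate converges to (2, 0).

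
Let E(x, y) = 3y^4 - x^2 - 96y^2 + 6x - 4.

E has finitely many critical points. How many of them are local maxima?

1

E separates as a function of x plus a function of y, so ∇E=0 decouples.
∂E/∂x = -2(x - 3) = 0 at x ∈ {3}; ∂E/∂y = 12y(y - 4)(y + 4) = 0 at y ∈ {-4, 0, 4}.
The Hessian is diagonal: diag(E_xx, E_yy). Second derivatives: E_xx(3)=-2; E_yy(-4)=384, E_yy(0)=-192, E_yy(4)=384.
Local maxima occur where both diagonal entries negative: (3, 0). Count: 1.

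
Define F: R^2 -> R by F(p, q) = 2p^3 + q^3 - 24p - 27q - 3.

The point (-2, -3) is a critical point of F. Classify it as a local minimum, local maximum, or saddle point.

local maximum

The mixed partial ∂²F/∂p∂q is 0, so the Hessian at any point is diag(F_pp, F_qq) = diag(12p, 6q).
At (-2, -3): H = diag(-24, -18).
Both eigenvalues are negative, so H is negative definite: a local maximum.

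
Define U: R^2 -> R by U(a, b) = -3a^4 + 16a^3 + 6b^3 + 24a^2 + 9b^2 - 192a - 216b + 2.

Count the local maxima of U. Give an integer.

2

U separates as a function of a plus a function of b, so ∇U=0 decouples.
∂U/∂a = -12(a - 4)(a - 2)(a + 2) = 0 at a ∈ {-2, 2, 4}; ∂U/∂b = 18(b - 3)(b + 4) = 0 at b ∈ {-4, 3}.
The Hessian is diagonal: diag(U_aa, U_bb). Second derivatives: U_aa(-2)=-288, U_aa(2)=96, U_aa(4)=-144; U_bb(-4)=-126, U_bb(3)=126.
Local maxima occur where both diagonal entries negative: (-2, -4), (4, -4). Count: 2.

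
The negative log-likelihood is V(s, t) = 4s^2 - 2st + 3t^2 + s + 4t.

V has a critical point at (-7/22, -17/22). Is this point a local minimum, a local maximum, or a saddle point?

local minimum

The Hessian of V is constant: H = [[8, -2], [-2, 6]].
det(H) = 8·6 − (-2)² = 44.
det(H) > 0 and tr(H) = 14 > 0, so H is positive definite and the point is a local minimum.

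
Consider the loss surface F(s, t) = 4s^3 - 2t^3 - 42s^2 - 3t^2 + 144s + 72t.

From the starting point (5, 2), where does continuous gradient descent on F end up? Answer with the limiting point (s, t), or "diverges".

(4, -4)

F is separable, so gradient descent decouples: s follows -∂F/∂s, t follows -∂F/∂t.
∂F/∂s = 12(s - 4)(s - 3); at s=5 this is 24, so s decreases.
∂F/∂t = -6(t - 3)(t + 4); at t=2 this is 36, so t decreases.
s converges to its nearest critical value 4 (a local min of the s-part); t converges to -4. The iterate converges to (4, -4).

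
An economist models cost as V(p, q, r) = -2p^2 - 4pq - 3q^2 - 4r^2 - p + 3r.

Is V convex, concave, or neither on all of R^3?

concave

V is quadratic, so its Hessian is the constant matrix H = [[-4, -4, 0], [-4, -6, 0], [0, 0, -8]].
Leading principal minors: -4, 8, -64.
Signs alternate −, +, − ⇒ H ≺ 0 ⇒ concave.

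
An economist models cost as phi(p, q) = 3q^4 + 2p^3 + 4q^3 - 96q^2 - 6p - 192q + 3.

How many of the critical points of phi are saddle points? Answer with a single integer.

phi separates as a function of p plus a function of q, so ∇phi=0 decouples.
∂phi/∂p = 6(p - 1)(p + 1) = 0 at p ∈ {-1, 1}; ∂phi/∂q = 12(q - 4)(q + 1)(q + 4) = 0 at q ∈ {-4, -1, 4}.
The Hessian is diagonal: diag(phi_pp, phi_qq). Second derivatives: phi_pp(-1)=-12, phi_pp(1)=12; phi_qq(-4)=288, phi_qq(-1)=-180, phi_qq(4)=480.
Saddle points occur where the two diagonal entries have opposite signs: (-1, -4), (-1, 4), (1, -1). Count: 3.

3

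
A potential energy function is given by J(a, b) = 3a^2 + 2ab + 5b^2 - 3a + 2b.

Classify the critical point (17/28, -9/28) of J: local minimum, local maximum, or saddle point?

local minimum

The Hessian of J is constant: H = [[6, 2], [2, 10]].
det(H) = 6·10 − 2² = 56.
det(H) > 0 and tr(H) = 16 > 0, so H is positive definite and the point is a local minimum.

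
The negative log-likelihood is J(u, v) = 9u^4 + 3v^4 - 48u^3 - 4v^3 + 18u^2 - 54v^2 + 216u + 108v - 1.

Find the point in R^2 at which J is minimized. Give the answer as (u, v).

J(u,v) separates as P(u) + Q(v) − 1, so its minimum is min P + min Q − 1.
P'(u) = 36(u - 3)(u - 2)(u + 1) vanishes at u ∈ {-1, 2, 3}; Q'(v) = 12(v - 3)(v - 1)(v + 3) vanishes at v ∈ {-3, 1, 3}.
Local minima of P (where P''>0): P(-1)=-141, P(3)=243. Local minima of Q: Q(-3)=-459, Q(3)=-27.
So the global minimum of J is P(-1) + Q(-3) − 1 = -141 − 459 − 1 = -601, attained at (-1, -3).

(-1, -3)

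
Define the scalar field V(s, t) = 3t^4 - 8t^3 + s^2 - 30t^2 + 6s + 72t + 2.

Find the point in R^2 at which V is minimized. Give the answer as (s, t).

V(s,t) separates as P(s) + Q(t) + 2, so its minimum is min P + min Q + 2.
P'(s) = 2s + 6 vanishes at s ∈ {-3}; Q'(t) = 12(t - 3)(t - 1)(t + 2) vanishes at t ∈ {-2, 1, 3}.
Local minima of P (where P''>0): P(-3)=-9. Local minima of Q: Q(-2)=-152, Q(3)=-27.
So the global minimum of V is P(-3) + Q(-2) + 2 = -9 − 152 + 2 = -159, attained at (-3, -2).

(-3, -2)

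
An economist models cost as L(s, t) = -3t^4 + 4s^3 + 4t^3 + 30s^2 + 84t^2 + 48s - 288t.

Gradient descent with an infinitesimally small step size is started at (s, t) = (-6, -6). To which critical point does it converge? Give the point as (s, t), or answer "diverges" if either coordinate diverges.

L is separable, so gradient descent decouples: s follows -∂L/∂s, t follows -∂L/∂t.
∂L/∂s = 12(s + 1)(s + 4); at s=-6 this is 120, so s decreases.
∂L/∂t = -12(t - 3)(t - 2)(t + 4); at t=-6 this is 1728, so t decreases.
The s-coordinate has no critical point in that direction and runs off to infinity.

diverges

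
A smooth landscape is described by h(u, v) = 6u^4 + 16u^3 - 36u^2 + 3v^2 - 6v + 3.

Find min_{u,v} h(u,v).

-270

h(u,v) separates as P(u) + Q(v) + 3, so its minimum is min P + min Q + 3.
P'(u) = 24u(u - 1)(u + 3) vanishes at u ∈ {-3, 0, 1}; Q'(v) = 6v - 6 vanishes at v ∈ {1}.
Local minima of P (where P''>0): P(-3)=-270, P(1)=-14. Local minima of Q: Q(1)=-3.
So the global minimum of h is P(-3) + Q(1) + 3 = -270 − 3 + 3 = -270, attained at (-3, 1).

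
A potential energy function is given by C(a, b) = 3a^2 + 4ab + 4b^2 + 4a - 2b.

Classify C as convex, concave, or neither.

C is quadratic, so its Hessian is the constant matrix H = [[6, 4], [4, 8]].
det(H) = 32, tr(H) = 14.
det(H) > 0 and tr(H) > 0, so H is positive definite everywhere: convex.

convex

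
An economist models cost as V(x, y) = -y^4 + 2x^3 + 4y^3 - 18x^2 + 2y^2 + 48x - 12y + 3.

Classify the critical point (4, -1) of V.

saddle point

The mixed partial ∂²V/∂x∂y is 0, so the Hessian at any point is diag(V_xx, V_yy) = diag(12(x - 3), 4(-3y^2 + 6y + 1)).
At (4, -1): H = diag(12, -32).
The eigenvalues have opposite signs, so H is indefinite: a saddle point.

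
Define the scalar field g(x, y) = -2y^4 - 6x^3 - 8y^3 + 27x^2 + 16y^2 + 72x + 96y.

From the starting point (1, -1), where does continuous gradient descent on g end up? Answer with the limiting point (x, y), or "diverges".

g is separable, so gradient descent decouples: x follows -∂g/∂x, y follows -∂g/∂y.
∂g/∂x = -18(x - 4)(x + 1); at x=1 this is 108, so x decreases.
∂g/∂y = -8(y - 2)(y + 2)(y + 3); at y=-1 this is 48, so y decreases.
x converges to its nearest critical value -1 (a local min of the x-part); y converges to -2. The iterate converges to (-1, -2).

(-1, -2)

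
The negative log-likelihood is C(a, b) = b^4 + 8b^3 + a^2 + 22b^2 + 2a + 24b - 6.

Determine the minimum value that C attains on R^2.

-16

C(a,b) separates as P(a) + Q(b) − 6, so its minimum is min P + min Q − 6.
P'(a) = 2a + 2 vanishes at a ∈ {-1}; Q'(b) = 4(b + 1)(b + 2)(b + 3) vanishes at b ∈ {-3, -2, -1}.
Local minima of P (where P''>0): P(-1)=-1. Local minima of Q: Q(-3)=-9, Q(-1)=-9.
So the global minimum of C is P(-1) + Q(-3) − 6 = -1 − 9 − 6 = -16, attained at (-1, -3).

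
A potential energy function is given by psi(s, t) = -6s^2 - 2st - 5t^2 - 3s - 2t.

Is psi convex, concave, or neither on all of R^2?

concave

psi is quadratic, so its Hessian is the constant matrix H = [[-12, -2], [-2, -10]].
det(H) = 116, tr(H) = -22.
det(H) > 0 and tr(H) < 0, so H is negative definite everywhere: concave.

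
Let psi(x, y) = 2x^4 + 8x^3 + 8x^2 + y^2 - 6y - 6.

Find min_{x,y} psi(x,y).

psi(x,y) separates as P(x) + Q(y) − 6, so its minimum is min P + min Q − 6.
P'(x) = 8x(x + 1)(x + 2) vanishes at x ∈ {-2, -1, 0}; Q'(y) = 2y - 6 vanishes at y ∈ {3}.
Local minima of P (where P''>0): P(-2)=0, P(0)=0. Local minima of Q: Q(3)=-9.
So the global minimum of psi is P(-2) + Q(3) − 6 = 0 − 9 − 6 = -15, attained at (-2, 3).

-15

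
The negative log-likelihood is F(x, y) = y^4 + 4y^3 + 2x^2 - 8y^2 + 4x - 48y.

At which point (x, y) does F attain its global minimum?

F(x,y) separates as P(x) + Q(y), so its minimum is min P + min Q.
P'(x) = 4x + 4 vanishes at x ∈ {-1}; Q'(y) = 4(y - 2)(y + 2)(y + 3) vanishes at y ∈ {-3, -2, 2}.
Local minima of P (where P''>0): P(-1)=-2. Local minima of Q: Q(-3)=45, Q(2)=-80.
So the global minimum of F is P(-1) + Q(2) = -2 − 80 = -82, attained at (-1, 2).

(-1, 2)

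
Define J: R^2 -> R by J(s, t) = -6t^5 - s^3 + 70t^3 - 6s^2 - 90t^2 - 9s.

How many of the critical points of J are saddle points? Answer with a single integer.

J separates as a function of s plus a function of t, so ∇J=0 decouples.
∂J/∂s = -3(s + 1)(s + 3) = 0 at s ∈ {-3, -1}; ∂J/∂t = -30t(t - 2)(t - 1)(t + 3) = 0 at t ∈ {-3, 0, 1, 2}.
The Hessian is diagonal: diag(J_ss, J_tt). Second derivatives: J_ss(-3)=6, J_ss(-1)=-6; J_tt(-3)=1800, J_tt(0)=-180, J_tt(1)=120, J_tt(2)=-300.
Saddle points occur where the two diagonal entries have opposite signs: (-3, 0), (-3, 2), (-1, -3), (-1, 1). Count: 4.

4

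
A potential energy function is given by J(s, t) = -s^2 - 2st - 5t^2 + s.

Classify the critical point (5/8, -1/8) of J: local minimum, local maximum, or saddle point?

local maximum

The Hessian of J is constant: H = [[-2, -2], [-2, -10]].
det(H) = (-2)·(-10) − (-2)² = 16.
det(H) > 0 and tr(H) = -12 < 0, so H is negative definite and the point is a local maximum.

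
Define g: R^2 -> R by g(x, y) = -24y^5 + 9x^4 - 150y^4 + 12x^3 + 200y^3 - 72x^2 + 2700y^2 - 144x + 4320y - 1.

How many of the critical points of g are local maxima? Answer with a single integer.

g separates as a function of x plus a function of y, so ∇g=0 decouples.
∂g/∂x = 36(x - 2)(x + 1)(x + 2) = 0 at x ∈ {-2, -1, 2}; ∂g/∂y = -120(y - 3)(y + 1)(y + 3)(y + 4) = 0 at y ∈ {-4, -3, -1, 3}.
The Hessian is diagonal: diag(g_xx, g_yy). Second derivatives: g_xx(-2)=144, g_xx(-1)=-108, g_xx(2)=432; g_yy(-4)=2520, g_yy(-3)=-1440, g_yy(-1)=2880, g_yy(3)=-20160.
Local maxima occur where both diagonal entries negative: (-1, -3), (-1, 3). Count: 2.

2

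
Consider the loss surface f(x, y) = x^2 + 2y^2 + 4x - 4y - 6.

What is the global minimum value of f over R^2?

f(x,y) separates as P(x) + Q(y) − 6, so its minimum is min P + min Q − 6.
P'(x) = 2x + 4 vanishes at x ∈ {-2}; Q'(y) = 4y - 4 vanishes at y ∈ {1}.
Local minima of P (where P''>0): P(-2)=-4. Local minima of Q: Q(1)=-2.
So the global minimum of f is P(-2) + Q(1) − 6 = -4 − 2 − 6 = -12, attained at (-2, 1).

-12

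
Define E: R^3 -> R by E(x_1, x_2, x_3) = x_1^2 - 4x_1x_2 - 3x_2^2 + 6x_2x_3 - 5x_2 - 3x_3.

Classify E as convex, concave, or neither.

neither

E is quadratic, so its Hessian is the constant matrix H = [[2, -4, 0], [-4, -6, 6], [0, 6, 0]].
Leading principal minors: 2, -28, -72.
Neither pattern holds ⇒ H is indefinite ⇒ neither convex nor concave.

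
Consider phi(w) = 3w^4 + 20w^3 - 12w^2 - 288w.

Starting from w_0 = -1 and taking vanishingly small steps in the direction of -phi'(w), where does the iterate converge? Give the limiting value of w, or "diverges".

phi'(w) = 12(w - 2)(w + 3)(w + 4), so phi'(-1) = -216.
Gradient descent moves in the -phi' direction, i.e. w is increasing.
The nearest critical point in that direction is w = 2, where phi'' = 360 > 0 (a local minimum). The iterate converges there.

2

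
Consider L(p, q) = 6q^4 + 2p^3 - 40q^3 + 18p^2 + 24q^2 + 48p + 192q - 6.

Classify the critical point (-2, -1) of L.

local minimum

The mixed partial ∂²L/∂p∂q is 0, so the Hessian at any point is diag(L_pp, L_qq) = diag(12(p + 3), 24(3q^2 - 10q + 2)).
At (-2, -1): H = diag(12, 360).
Both eigenvalues are positive, so H is positive definite: a local minimum.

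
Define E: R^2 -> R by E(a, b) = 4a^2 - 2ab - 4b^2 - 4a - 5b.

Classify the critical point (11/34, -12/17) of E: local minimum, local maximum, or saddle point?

saddle point

The Hessian of E is constant: H = [[8, -2], [-2, -8]].
det(H) = 8·(-8) − (-2)² = -68.
Since det(H) < 0, H is indefinite and the critical point is a saddle point.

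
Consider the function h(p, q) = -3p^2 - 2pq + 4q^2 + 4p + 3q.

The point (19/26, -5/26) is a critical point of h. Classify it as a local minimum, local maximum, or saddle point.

saddle point

The Hessian of h is constant: H = [[-6, -2], [-2, 8]].
det(H) = (-6)·8 − (-2)² = -52.
Since det(H) < 0, H is indefinite and the critical point is a saddle point.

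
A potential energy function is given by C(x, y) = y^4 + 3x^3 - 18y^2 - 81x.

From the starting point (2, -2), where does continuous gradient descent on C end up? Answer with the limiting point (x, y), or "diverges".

(3, -3)

C is separable, so gradient descent decouples: x follows -∂C/∂x, y follows -∂C/∂y.
∂C/∂x = 9(x - 3)(x + 3); at x=2 this is -45, so x increases.
∂C/∂y = 4y(y - 3)(y + 3); at y=-2 this is 40, so y decreases.
x converges to its nearest critical value 3 (a local min of the x-part); y converges to -3. The iterate converges to (3, -3).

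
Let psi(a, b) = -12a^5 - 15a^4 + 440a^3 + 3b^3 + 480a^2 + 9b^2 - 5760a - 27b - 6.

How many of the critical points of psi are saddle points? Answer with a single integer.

4

psi separates as a function of a plus a function of b, so ∇psi=0 decouples.
∂psi/∂a = -60(a - 4)(a - 2)(a + 3)(a + 4) = 0 at a ∈ {-4, -3, 2, 4}; ∂psi/∂b = 9(b - 1)(b + 3) = 0 at b ∈ {-3, 1}.
The Hessian is diagonal: diag(psi_aa, psi_bb). Second derivatives: psi_aa(-4)=2880, psi_aa(-3)=-2100, psi_aa(2)=3600, psi_aa(4)=-6720; psi_bb(-3)=-36, psi_bb(1)=36.
Saddle points occur where the two diagonal entries have opposite signs: (-4, -3), (-3, 1), (2, -3), (4, 1). Count: 4.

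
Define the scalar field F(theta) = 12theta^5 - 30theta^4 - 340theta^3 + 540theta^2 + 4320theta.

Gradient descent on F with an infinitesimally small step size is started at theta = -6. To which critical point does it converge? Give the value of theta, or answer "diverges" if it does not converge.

diverges

F'(theta) = 60(theta - 4)(theta - 3)(theta + 2)(theta + 3), so F'(-6) = 64800.
Gradient descent moves in the -F' direction, i.e. theta is decreasing.
There is no critical point below theta=-6, and F' keeps the same sign, so the iterate runs off to −∞.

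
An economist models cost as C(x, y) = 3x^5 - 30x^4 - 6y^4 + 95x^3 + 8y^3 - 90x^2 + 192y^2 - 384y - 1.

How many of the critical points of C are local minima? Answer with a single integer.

2

C separates as a function of x plus a function of y, so ∇C=0 decouples.
∂C/∂x = 15x(x - 4)(x - 3)(x - 1) = 0 at x ∈ {0, 1, 3, 4}; ∂C/∂y = -24(y - 4)(y - 1)(y + 4) = 0 at y ∈ {-4, 1, 4}.
The Hessian is diagonal: diag(C_xx, C_yy). Second derivatives: C_xx(0)=-180, C_xx(1)=90, C_xx(3)=-90, C_xx(4)=180; C_yy(-4)=-960, C_yy(1)=360, C_yy(4)=-576.
Local minima occur where both diagonal entries positive: (1, 1), (4, 1). Count: 2.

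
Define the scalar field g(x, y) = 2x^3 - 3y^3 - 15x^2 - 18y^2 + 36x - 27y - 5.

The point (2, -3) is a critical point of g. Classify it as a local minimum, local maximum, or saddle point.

The mixed partial ∂²g/∂x∂y is 0, so the Hessian at any point is diag(g_xx, g_yy) = diag(6(2x - 5), -18(y + 2)).
At (2, -3): H = diag(-6, 18).
The eigenvalues have opposite signs, so H is indefinite: a saddle point.

saddle point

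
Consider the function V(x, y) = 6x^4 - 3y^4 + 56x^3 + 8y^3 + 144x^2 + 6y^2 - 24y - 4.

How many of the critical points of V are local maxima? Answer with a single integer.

V separates as a function of x plus a function of y, so ∇V=0 decouples.
∂V/∂x = 24x(x + 3)(x + 4) = 0 at x ∈ {-4, -3, 0}; ∂V/∂y = -12(y - 2)(y - 1)(y + 1) = 0 at y ∈ {-1, 1, 2}.
The Hessian is diagonal: diag(V_xx, V_yy). Second derivatives: V_xx(-4)=96, V_xx(-3)=-72, V_xx(0)=288; V_yy(-1)=-72, V_yy(1)=24, V_yy(2)=-36.
Local maxima occur where both diagonal entries negative: (-3, -1), (-3, 2). Count: 2.

2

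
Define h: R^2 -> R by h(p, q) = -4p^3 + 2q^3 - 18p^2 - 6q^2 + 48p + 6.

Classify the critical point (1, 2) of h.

saddle point

The mixed partial ∂²h/∂p∂q is 0, so the Hessian at any point is diag(h_pp, h_qq) = diag(-12(2p + 3), 12(q - 1)).
At (1, 2): H = diag(-60, 12).
The eigenvalues have opposite signs, so H is indefinite: a saddle point.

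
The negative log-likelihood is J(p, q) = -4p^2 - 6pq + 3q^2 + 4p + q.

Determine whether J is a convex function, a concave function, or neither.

neither

J is quadratic, so its Hessian is the constant matrix H = [[-8, -6], [-6, 6]].
det(H) = -84, tr(H) = -2.
det(H) < 0, so H is indefinite: neither convex nor concave.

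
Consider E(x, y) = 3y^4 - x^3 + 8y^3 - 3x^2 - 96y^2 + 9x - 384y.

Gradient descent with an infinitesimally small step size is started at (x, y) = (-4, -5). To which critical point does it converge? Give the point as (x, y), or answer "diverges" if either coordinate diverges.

E is separable, so gradient descent decouples: x follows -∂E/∂x, y follows -∂E/∂y.
∂E/∂x = -3(x - 1)(x + 3); at x=-4 this is -15, so x increases.
∂E/∂y = 12(y - 4)(y + 2)(y + 4); at y=-5 this is -324, so y increases.
x converges to its nearest critical value -3 (a local min of the x-part); y converges to -4. The iterate converges to (-3, -4).

(-3, -4)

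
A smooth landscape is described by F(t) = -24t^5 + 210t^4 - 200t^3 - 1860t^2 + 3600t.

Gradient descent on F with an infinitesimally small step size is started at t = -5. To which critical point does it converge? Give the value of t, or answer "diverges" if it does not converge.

F'(t) = -120(t - 5)(t - 3)(t - 1)(t + 2), so F'(-5) = -172800.
Gradient descent moves in the -F' direction, i.e. t is increasing.
The nearest critical point in that direction is t = -2, where F'' = 12600 > 0 (a local minimum). The iterate converges there.

-2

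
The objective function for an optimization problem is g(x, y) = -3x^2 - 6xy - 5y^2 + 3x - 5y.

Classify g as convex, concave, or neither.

concave

g is quadratic, so its Hessian is the constant matrix H = [[-6, -6], [-6, -10]].
det(H) = 24, tr(H) = -16.
det(H) > 0 and tr(H) < 0, so H is negative definite everywhere: concave.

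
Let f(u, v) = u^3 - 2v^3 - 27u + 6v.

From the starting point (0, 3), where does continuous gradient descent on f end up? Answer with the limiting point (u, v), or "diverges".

diverges

f is separable, so gradient descent decouples: u follows -∂f/∂u, v follows -∂f/∂v.
∂f/∂u = 3(u - 3)(u + 3); at u=0 this is -27, so u increases.
∂f/∂v = -6(v - 1)(v + 1); at v=3 this is -48, so v increases.
The v-coordinate has no critical point in that direction and runs off to infinity.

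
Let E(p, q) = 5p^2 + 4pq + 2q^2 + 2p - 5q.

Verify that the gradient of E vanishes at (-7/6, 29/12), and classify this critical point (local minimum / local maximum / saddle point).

∇E = (10p + 4q + 2, 4p + 4q - 5); substituting (-7/6, 29/12) gives ∇E = (0, 0), so (-7/6, 29/12) is indeed a critical point.
The Hessian of E is constant: H = [[10, 4], [4, 4]].
det(H) = 10·4 − 4² = 24.
det(H) > 0 and tr(H) = 14 > 0, so H is positive definite and the point is a local minimum.

local minimum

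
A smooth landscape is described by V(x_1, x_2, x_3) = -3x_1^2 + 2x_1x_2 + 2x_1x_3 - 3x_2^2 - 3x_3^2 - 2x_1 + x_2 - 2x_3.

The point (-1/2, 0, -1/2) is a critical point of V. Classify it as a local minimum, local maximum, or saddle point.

local maximum

The Hessian is constant: H = [[-6, 2, 2], [2, -6, 0], [2, 0, -6]].
Leading principal minors: Δ₁ = -6, Δ₂ = 32, Δ₃ = -168.
The minors alternate sign starting negative (−, +, −), so H is negative definite: a local maximum.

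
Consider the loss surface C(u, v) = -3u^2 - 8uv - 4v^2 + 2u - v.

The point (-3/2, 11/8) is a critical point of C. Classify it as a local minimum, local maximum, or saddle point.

saddle point

The Hessian of C is constant: H = [[-6, -8], [-8, -8]].
det(H) = (-6)·(-8) − (-8)² = -16.
Since det(H) < 0, H is indefinite and the critical point is a saddle point.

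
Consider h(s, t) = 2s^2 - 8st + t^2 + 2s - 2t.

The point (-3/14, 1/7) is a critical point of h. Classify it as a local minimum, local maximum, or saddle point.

The Hessian of h is constant: H = [[4, -8], [-8, 2]].
det(H) = 4·2 − (-8)² = -56.
Since det(H) < 0, H is indefinite and the critical point is a saddle point.

saddle point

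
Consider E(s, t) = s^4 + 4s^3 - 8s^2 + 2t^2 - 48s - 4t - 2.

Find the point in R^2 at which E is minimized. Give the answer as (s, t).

(2, 1)

E(s,t) separates as P(s) + Q(t) − 2, so its minimum is min P + min Q − 2.
P'(s) = 4(s - 2)(s + 2)(s + 3) vanishes at s ∈ {-3, -2, 2}; Q'(t) = 4(t - 1) vanishes at t ∈ {1}.
Local minima of P (where P''>0): P(-3)=45, P(2)=-80. Local minima of Q: Q(1)=-2.
So the global minimum of E is P(2) + Q(1) − 2 = -80 − 2 − 2 = -84, attained at (2, 1).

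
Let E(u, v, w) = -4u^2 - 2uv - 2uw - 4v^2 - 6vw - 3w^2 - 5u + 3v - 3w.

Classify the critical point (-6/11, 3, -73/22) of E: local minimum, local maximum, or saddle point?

The Hessian is constant: H = [[-8, -2, -2], [-2, -8, -6], [-2, -6, -6]].
Leading principal minors: Δ₁ = -8, Δ₂ = 60, Δ₃ = -88.
The minors alternate sign starting negative (−, +, −), so H is negative definite: a local maximum.

local maximum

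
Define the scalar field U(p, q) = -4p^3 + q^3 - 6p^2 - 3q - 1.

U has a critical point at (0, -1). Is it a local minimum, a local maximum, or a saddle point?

The mixed partial ∂²U/∂p∂q is 0, so the Hessian at any point is diag(U_pp, U_qq) = diag(-12(2p + 1), 6q).
At (0, -1): H = diag(-12, -6).
Both eigenvalues are negative, so H is negative definite: a local maximum.

local maximum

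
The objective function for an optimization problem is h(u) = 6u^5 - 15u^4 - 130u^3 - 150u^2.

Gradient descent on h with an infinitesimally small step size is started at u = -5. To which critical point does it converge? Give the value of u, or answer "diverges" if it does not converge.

diverges

h'(u) = 30u(u - 5)(u + 1)(u + 2), so h'(-5) = 18000.
Gradient descent moves in the -h' direction, i.e. u is decreasing.
There is no critical point below u=-5, and h' keeps the same sign, so the iterate runs off to −∞.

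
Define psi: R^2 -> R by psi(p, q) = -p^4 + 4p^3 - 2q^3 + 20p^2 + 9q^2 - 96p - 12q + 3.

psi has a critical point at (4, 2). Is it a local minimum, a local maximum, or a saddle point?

The mixed partial ∂²psi/∂p∂q is 0, so the Hessian at any point is diag(psi_pp, psi_qq) = diag(4(-3p^2 + 6p + 10), 6(-2q + 3)).
At (4, 2): H = diag(-56, -6).
Both eigenvalues are negative, so H is negative definite: a local maximum.

local maximum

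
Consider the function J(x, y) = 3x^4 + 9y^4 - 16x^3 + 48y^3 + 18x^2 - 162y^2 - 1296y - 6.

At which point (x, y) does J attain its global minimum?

J(x,y) separates as P(x) + Q(y) − 6, so its minimum is min P + min Q − 6.
P'(x) = 12x(x - 3)(x - 1) vanishes at x ∈ {0, 1, 3}; Q'(y) = 36(y - 3)(y + 3)(y + 4) vanishes at y ∈ {-4, -3, 3}.
Local minima of P (where P''>0): P(0)=0, P(3)=-27. Local minima of Q: Q(-4)=1824, Q(3)=-3321.
So the global minimum of J is P(3) + Q(3) − 6 = -27 − 3321 − 6 = -3354, attained at (3, 3).

(3, 3)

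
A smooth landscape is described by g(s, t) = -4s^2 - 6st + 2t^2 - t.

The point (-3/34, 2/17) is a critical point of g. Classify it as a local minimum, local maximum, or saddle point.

saddle point

The Hessian of g is constant: H = [[-8, -6], [-6, 4]].
det(H) = (-8)·4 − (-6)² = -68.
Since det(H) < 0, H is indefinite and the critical point is a saddle point.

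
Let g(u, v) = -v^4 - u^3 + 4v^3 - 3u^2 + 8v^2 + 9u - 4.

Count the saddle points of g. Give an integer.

3

g separates as a function of u plus a function of v, so ∇g=0 decouples.
∂g/∂u = -3(u - 1)(u + 3) = 0 at u ∈ {-3, 1}; ∂g/∂v = -4v(v - 4)(v + 1) = 0 at v ∈ {-1, 0, 4}.
The Hessian is diagonal: diag(g_uu, g_vv). Second derivatives: g_uu(-3)=12, g_uu(1)=-12; g_vv(-1)=-20, g_vv(0)=16, g_vv(4)=-80.
Saddle points occur where the two diagonal entries have opposite signs: (-3, -1), (-3, 4), (1, 0). Count: 3.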